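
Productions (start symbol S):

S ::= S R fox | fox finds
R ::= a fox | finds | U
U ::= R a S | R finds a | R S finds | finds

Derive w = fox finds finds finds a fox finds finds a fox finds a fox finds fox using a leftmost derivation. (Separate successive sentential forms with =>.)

S => S R fox   [S ::= S R fox]
S R fox => fox finds R fox   [S ::= fox finds]
fox finds R fox => fox finds U fox   [R ::= U]
fox finds U fox => fox finds R a S fox   [U ::= R a S]
fox finds R a S fox => fox finds U a S fox   [R ::= U]
fox finds U a S fox => fox finds R a S a S fox   [U ::= R a S]
fox finds R a S a S fox => fox finds U a S a S fox   [R ::= U]
fox finds U a S a S fox => fox finds R S finds a S a S fox   [U ::= R S finds]
fox finds R S finds a S a S fox => fox finds U S finds a S a S fox   [R ::= U]
fox finds U S finds a S a S fox => fox finds R finds a S finds a S a S fox   [U ::= R finds a]
fox finds R finds a S finds a S a S fox => fox finds finds finds a S finds a S a S fox   [R ::= finds]
fox finds finds finds a S finds a S a S fox => fox finds finds finds a fox finds finds a S a S fox   [S ::= fox finds]
fox finds finds finds a fox finds finds a S a S fox => fox finds finds finds a fox finds finds a fox finds a S fox   [S ::= fox finds]
fox finds finds finds a fox finds finds a fox finds a S fox => fox finds finds finds a fox finds finds a fox finds a fox finds fox   [S ::= fox finds]

S => S R fox => fox finds R fox => fox finds U fox => fox finds R a S fox => fox finds U a S fox => fox finds R a S a S fox => fox finds U a S a S fox => fox finds R S finds a S a S fox => fox finds U S finds a S a S fox => fox finds R finds a S finds a S a S fox => fox finds finds finds a S finds a S a S fox => fox finds finds finds a fox finds finds a S a S fox => fox finds finds finds a fox finds finds a fox finds a S fox => fox finds finds finds a fox finds finds a fox finds a fox finds fox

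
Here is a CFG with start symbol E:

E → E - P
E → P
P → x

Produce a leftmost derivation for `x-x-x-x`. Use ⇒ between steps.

E ⇒ E-P   [E → E - P]
E-P ⇒ E-P-P   [E → E - P]
E-P-P ⇒ E-P-P-P   [E → E - P]
E-P-P-P ⇒ P-P-P-P   [E → P]
P-P-P-P ⇒ x-P-P-P   [P → x]
x-P-P-P ⇒ x-x-P-P   [P → x]
x-x-P-P ⇒ x-x-x-P   [P → x]
x-x-x-P ⇒ x-x-x-x   [P → x]

E⇒E-P⇒E-P-P⇒E-P-P-P⇒P-P-P-P⇒x-P-P-P⇒x-x-P-P⇒x-x-x-P⇒x-x-x-x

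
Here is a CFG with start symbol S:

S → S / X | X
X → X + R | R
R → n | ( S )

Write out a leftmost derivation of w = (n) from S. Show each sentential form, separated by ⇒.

S ⇒ X   [S → X]
X ⇒ R   [X → R]
R ⇒ (S)   [R → ( S )]
(S) ⇒ (X)   [S → X]
(X) ⇒ (R)   [X → R]
(R) ⇒ (n)   [R → n]

S ⇒ X ⇒ R ⇒ (S) ⇒ (X) ⇒ (R) ⇒ (n)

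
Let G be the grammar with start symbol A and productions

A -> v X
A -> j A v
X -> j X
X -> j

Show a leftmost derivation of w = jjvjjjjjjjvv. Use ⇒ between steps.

A ⇒ jAv   [A -> j A v]
jAv ⇒ jjAvv   [A -> j A v]
jjAvv ⇒ jjvXvv   [A -> v X]
jjvXvv ⇒ jjvjXvv   [X -> j X]
jjvjXvv ⇒ jjvjjXvv   [X -> j X]
jjvjjXvv ⇒ jjvjjjXvv   [X -> j X]
jjvjjjXvv ⇒ jjvjjjjXvv   [X -> j X]
jjvjjjjXvv ⇒ jjvjjjjjXvv   [X -> j X]
jjvjjjjjXvv ⇒ jjvjjjjjjXvv   [X -> j X]
jjvjjjjjjXvv ⇒ jjvjjjjjjjvv   [X -> j]

A ⇒ jAv ⇒ jjAvv ⇒ jjvXvv ⇒ jjvjXvv ⇒ jjvjjXvv ⇒ jjvjjjXvv ⇒ jjvjjjjXvv ⇒ jjvjjjjjXvv ⇒ jjvjjjjjjXvv ⇒ jjvjjjjjjjvv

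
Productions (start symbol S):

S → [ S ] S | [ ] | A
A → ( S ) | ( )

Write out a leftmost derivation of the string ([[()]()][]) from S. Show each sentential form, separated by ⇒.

S ⇒ A   [S → A]
A ⇒ (S)   [A → ( S )]
(S) ⇒ ([S]S)   [S → [ S ] S]
([S]S) ⇒ ([[S]S]S)   [S → [ S ] S]
([[S]S]S) ⇒ ([[A]S]S)   [S → A]
([[A]S]S) ⇒ ([[()]S]S)   [A → ( )]
([[()]S]S) ⇒ ([[()]A]S)   [S → A]
([[()]A]S) ⇒ ([[()]()]S)   [A → ( )]
([[()]()]S) ⇒ ([[()]()][])   [S → [ ]]

S ⇒ A ⇒ (S) ⇒ ([S]S) ⇒ ([[S]S]S) ⇒ ([[A]S]S) ⇒ ([[()]S]S) ⇒ ([[()]A]S) ⇒ ([[()]()]S) ⇒ ([[()]()][])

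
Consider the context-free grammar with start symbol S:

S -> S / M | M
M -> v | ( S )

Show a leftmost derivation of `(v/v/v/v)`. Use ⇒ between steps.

S ⇒ M   [S -> M]
M ⇒ (S)   [M -> ( S )]
(S) ⇒ (S/M)   [S -> S / M]
(S/M) ⇒ (S/M/M)   [S -> S / M]
(S/M/M) ⇒ (S/M/M/M)   [S -> S / M]
(S/M/M/M) ⇒ (M/M/M/M)   [S -> M]
(M/M/M/M) ⇒ (v/M/M/M)   [M -> v]
(v/M/M/M) ⇒ (v/v/M/M)   [M -> v]
(v/v/M/M) ⇒ (v/v/v/M)   [M -> v]
(v/v/v/M) ⇒ (v/v/v/v)   [M -> v]

S ⇒ M ⇒ (S) ⇒ (S/M) ⇒ (S/M/M) ⇒ (S/M/M/M) ⇒ (M/M/M/M) ⇒ (v/M/M/M) ⇒ (v/v/M/M) ⇒ (v/v/v/M) ⇒ (v/v/v/v)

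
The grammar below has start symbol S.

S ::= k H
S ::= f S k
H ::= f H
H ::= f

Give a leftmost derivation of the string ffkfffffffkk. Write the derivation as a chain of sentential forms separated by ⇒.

S⇒fSk⇒ffSkk⇒ffkHkk⇒ffkfHkk⇒ffkffHkk⇒ffkfffHkk⇒ffkffffHkk⇒ffkfffffHkk⇒ffkffffffHkk⇒ffkfffffffkk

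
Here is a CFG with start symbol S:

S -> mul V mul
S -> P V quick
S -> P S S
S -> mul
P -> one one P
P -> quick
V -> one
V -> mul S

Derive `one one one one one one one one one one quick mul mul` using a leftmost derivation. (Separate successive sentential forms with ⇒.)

S ⇒ P S S ⇒ one one P S S ⇒ one one one one P S S ⇒ one one one one one one P S S ⇒ one one one one one one one one P S S ⇒ one one one one one one one one one one P S S ⇒ one one one one one one one one one one quick S S ⇒ one one one one one one one one one one quick mul S ⇒ one one one one one one one one one one quick mul mul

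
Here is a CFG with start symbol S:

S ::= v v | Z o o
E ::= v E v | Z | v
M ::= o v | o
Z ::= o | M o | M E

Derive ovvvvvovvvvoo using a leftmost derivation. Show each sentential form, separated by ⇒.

S ⇒ Zoo ⇒ MEoo ⇒ ovEoo ⇒ ovvEvoo ⇒ ovvvEvvoo ⇒ ovvvvEvvvoo ⇒ ovvvvvEvvvvoo ⇒ ovvvvvZvvvvoo ⇒ ovvvvvovvvvoo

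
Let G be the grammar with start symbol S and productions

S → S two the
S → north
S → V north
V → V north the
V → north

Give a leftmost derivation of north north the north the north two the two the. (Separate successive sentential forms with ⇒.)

S ⇒ S two the   [S → S two the]
S two the ⇒ S two the two the   [S → S two the]
S two the two the ⇒ V north two the two the   [S → V north]
V north two the two the ⇒ V north the north two the two the   [V → V north the]
V north the north two the two the ⇒ V north the north the north two the two the   [V → V north the]
V north the north the north two the two the ⇒ north north the north the north two the two the   [V → north]

S ⇒ S two the ⇒ S two the two the ⇒ V north two the two the ⇒ V north the north two the two the ⇒ V north the north the north two the two the ⇒ north north the north the north two the two the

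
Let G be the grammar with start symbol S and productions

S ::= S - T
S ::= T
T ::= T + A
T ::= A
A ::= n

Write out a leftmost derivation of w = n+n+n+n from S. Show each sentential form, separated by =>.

S => T   [S ::= T]
T => T+A   [T ::= T + A]
T+A => T+A+A   [T ::= T + A]
T+A+A => T+A+A+A   [T ::= T + A]
T+A+A+A => A+A+A+A   [T ::= A]
A+A+A+A => n+A+A+A   [A ::= n]
n+A+A+A => n+n+A+A   [A ::= n]
n+n+A+A => n+n+n+A   [A ::= n]
n+n+n+A => n+n+n+n   [A ::= n]

S => T => T+A => T+A+A => T+A+A+A => A+A+A+A => n+A+A+A => n+n+A+A => n+n+n+A => n+n+n+n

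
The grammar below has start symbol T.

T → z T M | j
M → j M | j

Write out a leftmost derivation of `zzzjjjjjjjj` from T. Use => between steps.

T => zTM => zzTMM => zzzTMMM => zzzjMMM => zzzjjMMM => zzzjjjMM => zzzjjjjMM => zzzjjjjjMM => zzzjjjjjjMM => zzzjjjjjjjM => zzzjjjjjjjj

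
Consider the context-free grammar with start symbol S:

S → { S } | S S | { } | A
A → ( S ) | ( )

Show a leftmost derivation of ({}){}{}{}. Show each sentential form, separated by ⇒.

S ⇒ SS   [S → S S]
SS ⇒ SSS   [S → S S]
SSS ⇒ SSSS   [S → S S]
SSSS ⇒ ASSS   [S → A]
ASSS ⇒ (S)SSS   [A → ( S )]
(S)SSS ⇒ ({})SSS   [S → { }]
({})SSS ⇒ ({}){}SS   [S → { }]
({}){}SS ⇒ ({}){}{}S   [S → { }]
({}){}{}S ⇒ ({}){}{}{}   [S → { }]

S ⇒ SS ⇒ SSS ⇒ SSSS ⇒ ASSS ⇒ (S)SSS ⇒ ({})SSS ⇒ ({}){}SS ⇒ ({}){}{}S ⇒ ({}){}{}{}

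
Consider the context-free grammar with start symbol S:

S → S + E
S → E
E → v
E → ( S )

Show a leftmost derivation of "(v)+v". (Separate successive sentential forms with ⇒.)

S ⇒ S+E ⇒ E+E ⇒ (S)+E ⇒ (E)+E ⇒ (v)+E ⇒ (v)+v

S ⇒ S+E   [S → S + E]
S+E ⇒ E+E   [S → E]
E+E ⇒ (S)+E   [E → ( S )]
(S)+E ⇒ (E)+E   [S → E]
(E)+E ⇒ (v)+E   [E → v]
(v)+E ⇒ (v)+v   [E → v]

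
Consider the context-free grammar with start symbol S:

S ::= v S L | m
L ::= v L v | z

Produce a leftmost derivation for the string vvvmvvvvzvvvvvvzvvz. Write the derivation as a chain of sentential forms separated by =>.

S => vSL   [S ::= v S L]
vSL => vvSLL   [S ::= v S L]
vvSLL => vvvSLLL   [S ::= v S L]
vvvSLLL => vvvmLLL   [S ::= m]
vvvmLLL => vvvmvLvLL   [L ::= v L v]
vvvmvLvLL => vvvmvvLvvLL   [L ::= v L v]
vvvmvvLvvLL => vvvmvvvLvvvLL   [L ::= v L v]
vvvmvvvLvvvLL => vvvmvvvvLvvvvLL   [L ::= v L v]
vvvmvvvvLvvvvLL => vvvmvvvvzvvvvLL   [L ::= z]
vvvmvvvvzvvvvLL => vvvmvvvvzvvvvvLvL   [L ::= v L v]
vvvmvvvvzvvvvvLvL => vvvmvvvvzvvvvvvLvvL   [L ::= v L v]
vvvmvvvvzvvvvvvLvvL => vvvmvvvvzvvvvvvzvvL   [L ::= z]
vvvmvvvvzvvvvvvzvvL => vvvmvvvvzvvvvvvzvvz   [L ::= z]

S=>vSL=>vvSLL=>vvvSLLL=>vvvmLLL=>vvvmvLvLL=>vvvmvvLvvLL=>vvvmvvvLvvvLL=>vvvmvvvvLvvvvLL=>vvvmvvvvzvvvvLL=>vvvmvvvvzvvvvvLvL=>vvvmvvvvzvvvvvvLvvL=>vvvmvvvvzvvvvvvzvvL=>vvvmvvvvzvvvvvvzvvz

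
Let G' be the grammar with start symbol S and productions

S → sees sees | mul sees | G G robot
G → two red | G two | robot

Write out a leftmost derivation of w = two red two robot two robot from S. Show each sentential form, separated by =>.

S => G G robot => G two G robot => two red two G robot => two red two G two robot => two red two robot two robot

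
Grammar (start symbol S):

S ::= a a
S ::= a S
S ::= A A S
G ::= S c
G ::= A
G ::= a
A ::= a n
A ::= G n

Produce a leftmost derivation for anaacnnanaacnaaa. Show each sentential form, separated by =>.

S=>AAS=>anAS=>anGnS=>anScnS=>anAAScnS=>anGnAScnS=>anAnAScnS=>anGnnAScnS=>anScnnAScnS=>anaacnnAScnS=>anaacnnanScnS=>anaacnnanaacnS=>anaacnnanaacnaS=>anaacnnanaacnaaa

S => AAS   [S ::= A A S]
AAS => anAS   [A ::= a n]
anAS => anGnS   [A ::= G n]
anGnS => anScnS   [G ::= S c]
anScnS => anAAScnS   [S ::= A A S]
anAAScnS => anGnAScnS   [A ::= G n]
anGnAScnS => anAnAScnS   [G ::= A]
anAnAScnS => anGnnAScnS   [A ::= G n]
anGnnAScnS => anScnnAScnS   [G ::= S c]
anScnnAScnS => anaacnnAScnS   [S ::= a a]
anaacnnAScnS => anaacnnanScnS   [A ::= a n]
anaacnnanScnS => anaacnnanaacnS   [S ::= a a]
anaacnnanaacnS => anaacnnanaacnaS   [S ::= a S]
anaacnnanaacnaS => anaacnnanaacnaaa   [S ::= a a]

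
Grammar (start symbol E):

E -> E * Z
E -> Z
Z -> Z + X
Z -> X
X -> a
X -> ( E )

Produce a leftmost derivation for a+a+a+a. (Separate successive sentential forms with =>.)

E=>Z=>Z+X=>Z+X+X=>Z+X+X+X=>X+X+X+X=>a+X+X+X=>a+a+X+X=>a+a+a+X=>a+a+a+a

E => Z   [E -> Z]
Z => Z+X   [Z -> Z + X]
Z+X => Z+X+X   [Z -> Z + X]
Z+X+X => Z+X+X+X   [Z -> Z + X]
Z+X+X+X => X+X+X+X   [Z -> X]
X+X+X+X => a+X+X+X   [X -> a]
a+X+X+X => a+a+X+X   [X -> a]
a+a+X+X => a+a+a+X   [X -> a]
a+a+a+X => a+a+a+a   [X -> a]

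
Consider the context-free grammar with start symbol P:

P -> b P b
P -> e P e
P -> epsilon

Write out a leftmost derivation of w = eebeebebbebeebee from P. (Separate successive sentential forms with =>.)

P => ePe   [P -> e P e]
ePe => eePee   [P -> e P e]
eePee => eebPbee   [P -> b P b]
eebPbee => eebePebee   [P -> e P e]
eebePebee => eebeePeebee   [P -> e P e]
eebeePeebee => eebeebPbeebee   [P -> b P b]
eebeebPbeebee => eebeebePebeebee   [P -> e P e]
eebeebePebeebee => eebeebebPbebeebee   [P -> b P b]
eebeebebPbebeebee => eebeebebbebeebee   [P -> epsilon]

P => ePe => eePee => eebPbee => eebePebee => eebeePeebee => eebeebPbeebee => eebeebePebeebee => eebeebebPbebeebee => eebeebebbebeebee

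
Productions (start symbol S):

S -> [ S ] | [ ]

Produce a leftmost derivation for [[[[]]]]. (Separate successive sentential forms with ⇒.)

S ⇒ [S] ⇒ [[S]] ⇒ [[[S]]] ⇒ [[[[]]]]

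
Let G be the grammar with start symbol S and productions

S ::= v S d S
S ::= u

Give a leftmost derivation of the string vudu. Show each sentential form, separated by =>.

S => vSdS   [S ::= v S d S]
vSdS => vudS   [S ::= u]
vudS => vudu   [S ::= u]

S=>vSdS=>vudS=>vudu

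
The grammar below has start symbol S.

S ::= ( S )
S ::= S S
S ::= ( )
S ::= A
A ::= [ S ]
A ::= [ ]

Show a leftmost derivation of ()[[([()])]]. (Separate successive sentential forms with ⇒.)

S ⇒ SS ⇒ ()S ⇒ ()A ⇒ ()[S] ⇒ ()[A] ⇒ ()[[S]] ⇒ ()[[(S)]] ⇒ ()[[(A)]] ⇒ ()[[([S])]] ⇒ ()[[([()])]]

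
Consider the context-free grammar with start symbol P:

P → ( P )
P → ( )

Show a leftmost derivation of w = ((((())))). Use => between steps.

P => (P) => ((P)) => (((P))) => ((((P)))) => ((((()))))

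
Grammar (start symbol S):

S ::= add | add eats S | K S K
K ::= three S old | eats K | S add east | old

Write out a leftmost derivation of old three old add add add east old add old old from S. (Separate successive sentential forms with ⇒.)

S ⇒ K S K ⇒ old S K ⇒ old K S K K ⇒ old three S old S K K ⇒ old three K S K old S K K ⇒ old three old S K old S K K ⇒ old three old add K old S K K ⇒ old three old add S add east old S K K ⇒ old three old add add add east old S K K ⇒ old three old add add add east old add K K ⇒ old three old add add add east old add old K ⇒ old three old add add add east old add old old

S ⇒ K S K   [S ::= K S K]
K S K ⇒ old S K   [K ::= old]
old S K ⇒ old K S K K   [S ::= K S K]
old K S K K ⇒ old three S old S K K   [K ::= three S old]
old three S old S K K ⇒ old three K S K old S K K   [S ::= K S K]
old three K S K old S K K ⇒ old three old S K old S K K   [K ::= old]
old three old S K old S K K ⇒ old three old add K old S K K   [S ::= add]
old three old add K old S K K ⇒ old three old add S add east old S K K   [K ::= S add east]
old three old add S add east old S K K ⇒ old three old add add add east old S K K   [S ::= add]
old three old add add add east old S K K ⇒ old three old add add add east old add K K   [S ::= add]
old three old add add add east old add K K ⇒ old three old add add add east old add old K   [K ::= old]
old three old add add add east old add old K ⇒ old three old add add add east old add old old   [K ::= old]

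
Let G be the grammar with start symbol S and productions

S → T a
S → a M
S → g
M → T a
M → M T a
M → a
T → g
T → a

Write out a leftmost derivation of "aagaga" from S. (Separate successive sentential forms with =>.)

S => aM => aMTa => aMTaTa => aaTaTa => aagaTa => aagaga

S => aM   [S → a M]
aM => aMTa   [M → M T a]
aMTa => aMTaTa   [M → M T a]
aMTaTa => aaTaTa   [M → a]
aaTaTa => aagaTa   [T → g]
aagaTa => aagaga   [T → g]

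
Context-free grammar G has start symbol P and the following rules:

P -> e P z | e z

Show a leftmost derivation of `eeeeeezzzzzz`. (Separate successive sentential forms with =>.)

P => ePz   [P -> e P z]
ePz => eePzz   [P -> e P z]
eePzz => eeePzzz   [P -> e P z]
eeePzzz => eeeePzzzz   [P -> e P z]
eeeePzzzz => eeeeePzzzzz   [P -> e P z]
eeeeePzzzzz => eeeeeezzzzzz   [P -> e z]

P => ePz => eePzz => eeePzzz => eeeePzzzz => eeeeePzzzzz => eeeeeezzzzzz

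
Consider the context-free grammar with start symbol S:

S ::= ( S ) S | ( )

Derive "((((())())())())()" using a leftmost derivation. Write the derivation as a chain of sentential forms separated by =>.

S=>(S)S=>((S)S)S=>(((S)S)S)S=>((((S)S)S)S)S=>((((())S)S)S)S=>((((())())S)S)S=>((((())())())S)S=>((((())())())())S=>((((())())())())()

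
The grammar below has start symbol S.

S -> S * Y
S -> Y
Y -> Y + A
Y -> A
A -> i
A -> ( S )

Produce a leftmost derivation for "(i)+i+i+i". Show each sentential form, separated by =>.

S => Y => Y+A => Y+A+A => Y+A+A+A => A+A+A+A => (S)+A+A+A => (Y)+A+A+A => (A)+A+A+A => (i)+A+A+A => (i)+i+A+A => (i)+i+i+A => (i)+i+i+i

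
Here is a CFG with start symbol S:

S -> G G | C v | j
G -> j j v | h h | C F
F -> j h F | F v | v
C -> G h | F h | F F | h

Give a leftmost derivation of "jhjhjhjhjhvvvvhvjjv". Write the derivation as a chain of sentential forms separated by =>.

S => GG => CFG => FhFG => jhFhFG => jhFvhFG => jhjhFvhFG => jhjhjhFvhFG => jhjhjhjhFvhFG => jhjhjhjhFvvhFG => jhjhjhjhjhFvvhFG => jhjhjhjhjhFvvvhFG => jhjhjhjhjhvvvvhFG => jhjhjhjhjhvvvvhvG => jhjhjhjhjhvvvvhvjjv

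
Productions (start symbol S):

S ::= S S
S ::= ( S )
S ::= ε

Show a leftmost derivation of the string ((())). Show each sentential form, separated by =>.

S => SS => (S)S => (SS)S => ((S)S)S => ((SS)S)S => ((SSS)S)S => (((S)SS)S)S => ((()SS)S)S => ((()S)S)S => ((())S)S => ((()))S => ((()))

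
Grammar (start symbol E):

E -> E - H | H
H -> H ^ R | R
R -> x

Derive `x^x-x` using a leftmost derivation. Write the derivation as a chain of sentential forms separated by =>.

E => E-H   [E -> E - H]
E-H => H-H   [E -> H]
H-H => H^R-H   [H -> H ^ R]
H^R-H => R^R-H   [H -> R]
R^R-H => x^R-H   [R -> x]
x^R-H => x^x-H   [R -> x]
x^x-H => x^x-R   [H -> R]
x^x-R => x^x-x   [R -> x]

E => E-H => H-H => H^R-H => R^R-H => x^R-H => x^x-H => x^x-R => x^x-x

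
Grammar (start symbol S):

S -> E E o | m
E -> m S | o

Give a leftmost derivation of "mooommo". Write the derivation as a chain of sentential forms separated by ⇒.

S ⇒ EEo ⇒ mSEo ⇒ mEEoEo ⇒ moEoEo ⇒ moooEo ⇒ mooomSo ⇒ mooommo

S ⇒ EEo   [S -> E E o]
EEo ⇒ mSEo   [E -> m S]
mSEo ⇒ mEEoEo   [S -> E E o]
mEEoEo ⇒ moEoEo   [E -> o]
moEoEo ⇒ moooEo   [E -> o]
moooEo ⇒ mooomSo   [E -> m S]
mooomSo ⇒ mooommo   [S -> m]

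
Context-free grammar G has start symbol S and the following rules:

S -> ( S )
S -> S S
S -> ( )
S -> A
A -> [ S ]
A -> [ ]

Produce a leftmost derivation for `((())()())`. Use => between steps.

S => (S) => (SS) => (SSS) => ((S)SS) => ((())SS) => ((())()S) => ((())()())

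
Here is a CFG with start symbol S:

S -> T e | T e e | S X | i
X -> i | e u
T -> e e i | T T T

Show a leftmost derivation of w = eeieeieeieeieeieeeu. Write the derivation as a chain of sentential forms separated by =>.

S => SX   [S -> S X]
SX => TeeX   [S -> T e e]
TeeX => TTTeeX   [T -> T T T]
TTTeeX => TTTTTeeX   [T -> T T T]
TTTTTeeX => eeiTTTTeeX   [T -> e e i]
eeiTTTTeeX => eeieeiTTTeeX   [T -> e e i]
eeieeiTTTeeX => eeieeieeiTTeeX   [T -> e e i]
eeieeieeiTTeeX => eeieeieeieeiTeeX   [T -> e e i]
eeieeieeieeiTeeX => eeieeieeieeieeieeX   [T -> e e i]
eeieeieeieeieeieeX => eeieeieeieeieeieeeu   [X -> e u]

S => SX => TeeX => TTTeeX => TTTTTeeX => eeiTTTTeeX => eeieeiTTTeeX => eeieeieeiTTeeX => eeieeieeieeiTeeX => eeieeieeieeieeieeX => eeieeieeieeieeieeeu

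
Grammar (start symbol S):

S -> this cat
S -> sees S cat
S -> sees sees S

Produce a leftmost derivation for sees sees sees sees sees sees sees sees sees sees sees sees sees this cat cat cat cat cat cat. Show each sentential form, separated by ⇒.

S ⇒ sees S cat ⇒ sees sees S cat cat ⇒ sees sees sees sees S cat cat ⇒ sees sees sees sees sees S cat cat cat ⇒ sees sees sees sees sees sees sees S cat cat cat ⇒ sees sees sees sees sees sees sees sees S cat cat cat cat ⇒ sees sees sees sees sees sees sees sees sees sees S cat cat cat cat ⇒ sees sees sees sees sees sees sees sees sees sees sees S cat cat cat cat cat ⇒ sees sees sees sees sees sees sees sees sees sees sees sees sees S cat cat cat cat cat ⇒ sees sees sees sees sees sees sees sees sees sees sees sees sees this cat cat cat cat cat cat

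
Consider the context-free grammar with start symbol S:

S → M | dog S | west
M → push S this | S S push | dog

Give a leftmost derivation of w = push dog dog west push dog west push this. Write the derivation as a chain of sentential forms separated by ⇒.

S ⇒ M ⇒ push S this ⇒ push M this ⇒ push S S push this ⇒ push dog S S push this ⇒ push dog M S push this ⇒ push dog S S push S push this ⇒ push dog M S push S push this ⇒ push dog dog S push S push this ⇒ push dog dog west push S push this ⇒ push dog dog west push dog S push this ⇒ push dog dog west push dog west push this

S ⇒ M   [S → M]
M ⇒ push S this   [M → push S this]
push S this ⇒ push M this   [S → M]
push M this ⇒ push S S push this   [M → S S push]
push S S push this ⇒ push dog S S push this   [S → dog S]
push dog S S push this ⇒ push dog M S push this   [S → M]
push dog M S push this ⇒ push dog S S push S push this   [M → S S push]
push dog S S push S push this ⇒ push dog M S push S push this   [S → M]
push dog M S push S push this ⇒ push dog dog S push S push this   [M → dog]
push dog dog S push S push this ⇒ push dog dog west push S push this   [S → west]
push dog dog west push S push this ⇒ push dog dog west push dog S push this   [S → dog S]
push dog dog west push dog S push this ⇒ push dog dog west push dog west push this   [S → west]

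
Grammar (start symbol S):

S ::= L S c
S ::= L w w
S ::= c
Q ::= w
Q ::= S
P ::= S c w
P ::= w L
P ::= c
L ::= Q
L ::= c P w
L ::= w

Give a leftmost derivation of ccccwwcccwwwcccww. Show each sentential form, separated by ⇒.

S⇒Lww⇒Qww⇒Sww⇒LScww⇒cPwScww⇒cScwwScww⇒cLSccwwScww⇒ccPwSccwwScww⇒ccScwwSccwwScww⇒ccccwwSccwwScww⇒ccccwwcccwwScww⇒ccccwwcccwwLSccww⇒ccccwwcccwwwSccww⇒ccccwwcccwwwcccww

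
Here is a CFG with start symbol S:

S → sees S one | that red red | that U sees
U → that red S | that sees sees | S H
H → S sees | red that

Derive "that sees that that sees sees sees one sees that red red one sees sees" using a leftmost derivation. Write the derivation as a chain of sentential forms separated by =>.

S => that U sees => that S H sees => that sees S one H sees => that sees that U sees one H sees => that sees that that sees sees sees one H sees => that sees that that sees sees sees one S sees sees => that sees that that sees sees sees one sees S one sees sees => that sees that that sees sees sees one sees that red red one sees sees

S => that U sees   [S → that U sees]
that U sees => that S H sees   [U → S H]
that S H sees => that sees S one H sees   [S → sees S one]
that sees S one H sees => that sees that U sees one H sees   [S → that U sees]
that sees that U sees one H sees => that sees that that sees sees sees one H sees   [U → that sees sees]
that sees that that sees sees sees one H sees => that sees that that sees sees sees one S sees sees   [H → S sees]
that sees that that sees sees sees one S sees sees => that sees that that sees sees sees one sees S one sees sees   [S → sees S one]
that sees that that sees sees sees one sees S one sees sees => that sees that that sees sees sees one sees that red red one sees sees   [S → that red red]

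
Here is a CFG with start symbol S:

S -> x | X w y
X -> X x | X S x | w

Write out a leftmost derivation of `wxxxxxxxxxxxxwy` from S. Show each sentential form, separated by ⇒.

S ⇒ Xwy ⇒ XSxwy ⇒ XxSxwy ⇒ XSxxSxwy ⇒ XSxSxxSxwy ⇒ XxSxSxxSxwy ⇒ XSxxSxSxxSxwy ⇒ XSxSxxSxSxxSxwy ⇒ wSxSxxSxSxxSxwy ⇒ wxxSxxSxSxxSxwy ⇒ wxxxxxSxSxxSxwy ⇒ wxxxxxxxSxxSxwy ⇒ wxxxxxxxxxxSxwy ⇒ wxxxxxxxxxxxxwy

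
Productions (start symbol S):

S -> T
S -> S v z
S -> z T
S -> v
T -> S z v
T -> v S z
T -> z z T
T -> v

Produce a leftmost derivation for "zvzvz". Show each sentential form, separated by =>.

S => zT => zvSz => zvzTz => zvzvz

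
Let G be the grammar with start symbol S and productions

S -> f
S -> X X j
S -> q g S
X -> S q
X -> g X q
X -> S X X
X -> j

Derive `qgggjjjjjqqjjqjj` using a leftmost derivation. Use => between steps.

S => XXj   [S -> X X j]
XXj => SqXj   [X -> S q]
SqXj => qgSqXj   [S -> q g S]
qgSqXj => qgXXjqXj   [S -> X X j]
qgXXjqXj => qggXqXjqXj   [X -> g X q]
qggXqXjqXj => qgggXqqXjqXj   [X -> g X q]
qgggXqqXjqXj => qgggSXXqqXjqXj   [X -> S X X]
qgggSXXqqXjqXj => qgggXXjXXqqXjqXj   [S -> X X j]
qgggXXjXXqqXjqXj => qgggjXjXXqqXjqXj   [X -> j]
qgggjXjXXqqXjqXj => qgggjjjXXqqXjqXj   [X -> j]
qgggjjjXXqqXjqXj => qgggjjjjXqqXjqXj   [X -> j]
qgggjjjjXqqXjqXj => qgggjjjjjqqXjqXj   [X -> j]
qgggjjjjjqqXjqXj => qgggjjjjjqqjjqXj   [X -> j]
qgggjjjjjqqjjqXj => qgggjjjjjqqjjqjj   [X -> j]

S=>XXj=>SqXj=>qgSqXj=>qgXXjqXj=>qggXqXjqXj=>qgggXqqXjqXj=>qgggSXXqqXjqXj=>qgggXXjXXqqXjqXj=>qgggjXjXXqqXjqXj=>qgggjjjXXqqXjqXj=>qgggjjjjXqqXjqXj=>qgggjjjjjqqXjqXj=>qgggjjjjjqqjjqXj=>qgggjjjjjqqjjqjj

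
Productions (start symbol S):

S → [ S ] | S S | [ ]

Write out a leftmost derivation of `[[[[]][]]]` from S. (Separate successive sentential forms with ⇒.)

S ⇒ [S]   [S → [ S ]]
[S] ⇒ [[S]]   [S → [ S ]]
[[S]] ⇒ [[SS]]   [S → S S]
[[SS]] ⇒ [[[S]S]]   [S → [ S ]]
[[[S]S]] ⇒ [[[[]]S]]   [S → [ ]]
[[[[]]S]] ⇒ [[[[]][]]]   [S → [ ]]

S⇒[S]⇒[[S]]⇒[[SS]]⇒[[[S]S]]⇒[[[[]]S]]⇒[[[[]][]]]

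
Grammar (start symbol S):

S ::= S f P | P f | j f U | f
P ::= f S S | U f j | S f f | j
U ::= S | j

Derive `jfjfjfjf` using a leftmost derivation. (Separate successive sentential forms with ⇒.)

S ⇒ Pf ⇒ Ufjf ⇒ Sfjf ⇒ jfUfjf ⇒ jfSfjf ⇒ jfjfUfjf ⇒ jfjfjfjf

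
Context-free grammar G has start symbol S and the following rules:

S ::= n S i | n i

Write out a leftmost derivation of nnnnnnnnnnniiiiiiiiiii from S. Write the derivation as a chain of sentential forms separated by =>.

S => nSi   [S ::= n S i]
nSi => nnSii   [S ::= n S i]
nnSii => nnnSiii   [S ::= n S i]
nnnSiii => nnnnSiiii   [S ::= n S i]
nnnnSiiii => nnnnnSiiiii   [S ::= n S i]
nnnnnSiiiii => nnnnnnSiiiiii   [S ::= n S i]
nnnnnnSiiiiii => nnnnnnnSiiiiiii   [S ::= n S i]
nnnnnnnSiiiiiii => nnnnnnnnSiiiiiiii   [S ::= n S i]
nnnnnnnnSiiiiiiii => nnnnnnnnnSiiiiiiiii   [S ::= n S i]
nnnnnnnnnSiiiiiiiii => nnnnnnnnnnSiiiiiiiiii   [S ::= n S i]
nnnnnnnnnnSiiiiiiiiii => nnnnnnnnnnniiiiiiiiiii   [S ::= n i]

S => nSi => nnSii => nnnSiii => nnnnSiiii => nnnnnSiiiii => nnnnnnSiiiiii => nnnnnnnSiiiiiii => nnnnnnnnSiiiiiiii => nnnnnnnnnSiiiiiiiii => nnnnnnnnnnSiiiiiiiiii => nnnnnnnnnnniiiiiiiiiii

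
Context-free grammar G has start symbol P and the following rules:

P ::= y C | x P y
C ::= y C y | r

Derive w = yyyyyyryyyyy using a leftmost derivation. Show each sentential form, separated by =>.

P => yC => yyCy => yyyCyy => yyyyCyyy => yyyyyCyyyy => yyyyyyCyyyyy => yyyyyyryyyyy

P => yC   [P ::= y C]
yC => yyCy   [C ::= y C y]
yyCy => yyyCyy   [C ::= y C y]
yyyCyy => yyyyCyyy   [C ::= y C y]
yyyyCyyy => yyyyyCyyyy   [C ::= y C y]
yyyyyCyyyy => yyyyyyCyyyyy   [C ::= y C y]
yyyyyyCyyyyy => yyyyyyryyyyy   [C ::= r]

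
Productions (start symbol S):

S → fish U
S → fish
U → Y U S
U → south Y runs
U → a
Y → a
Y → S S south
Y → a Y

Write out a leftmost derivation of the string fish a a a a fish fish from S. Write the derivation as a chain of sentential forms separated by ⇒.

S ⇒ fish U   [S → fish U]
fish U ⇒ fish Y U S   [U → Y U S]
fish Y U S ⇒ fish a U S   [Y → a]
fish a U S ⇒ fish a Y U S S   [U → Y U S]
fish a Y U S S ⇒ fish a a Y U S S   [Y → a Y]
fish a a Y U S S ⇒ fish a a a U S S   [Y → a]
fish a a a U S S ⇒ fish a a a a S S   [U → a]
fish a a a a S S ⇒ fish a a a a fish S   [S → fish]
fish a a a a fish S ⇒ fish a a a a fish fish   [S → fish]

S ⇒ fish U ⇒ fish Y U S ⇒ fish a U S ⇒ fish a Y U S S ⇒ fish a a Y U S S ⇒ fish a a a U S S ⇒ fish a a a a S S ⇒ fish a a a a fish S ⇒ fish a a a a fish fish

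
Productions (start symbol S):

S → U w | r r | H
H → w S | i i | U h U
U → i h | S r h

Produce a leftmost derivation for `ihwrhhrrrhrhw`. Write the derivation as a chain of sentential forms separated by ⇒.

S ⇒ Uw ⇒ Srhw ⇒ Hrhw ⇒ UhUrhw ⇒ SrhhUrhw ⇒ UwrhhUrhw ⇒ ihwrhhUrhw ⇒ ihwrhhSrhrhw ⇒ ihwrhhrrrhrhw

S ⇒ Uw   [S → U w]
Uw ⇒ Srhw   [U → S r h]
Srhw ⇒ Hrhw   [S → H]
Hrhw ⇒ UhUrhw   [H → U h U]
UhUrhw ⇒ SrhhUrhw   [U → S r h]
SrhhUrhw ⇒ UwrhhUrhw   [S → U w]
UwrhhUrhw ⇒ ihwrhhUrhw   [U → i h]
ihwrhhUrhw ⇒ ihwrhhSrhrhw   [U → S r h]
ihwrhhSrhrhw ⇒ ihwrhhrrrhrhw   [S → r r]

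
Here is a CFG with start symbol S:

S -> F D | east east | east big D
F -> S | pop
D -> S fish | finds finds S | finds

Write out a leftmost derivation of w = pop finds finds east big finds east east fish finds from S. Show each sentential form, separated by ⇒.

S ⇒ F D ⇒ pop D ⇒ pop finds finds S ⇒ pop finds finds F D ⇒ pop finds finds S D ⇒ pop finds finds F D D ⇒ pop finds finds S D D ⇒ pop finds finds east big D D D ⇒ pop finds finds east big finds D D ⇒ pop finds finds east big finds S fish D ⇒ pop finds finds east big finds east east fish D ⇒ pop finds finds east big finds east east fish finds

S ⇒ F D   [S -> F D]
F D ⇒ pop D   [F -> pop]
pop D ⇒ pop finds finds S   [D -> finds finds S]
pop finds finds S ⇒ pop finds finds F D   [S -> F D]
pop finds finds F D ⇒ pop finds finds S D   [F -> S]
pop finds finds S D ⇒ pop finds finds F D D   [S -> F D]
pop finds finds F D D ⇒ pop finds finds S D D   [F -> S]
pop finds finds S D D ⇒ pop finds finds east big D D D   [S -> east big D]
pop finds finds east big D D D ⇒ pop finds finds east big finds D D   [D -> finds]
pop finds finds east big finds D D ⇒ pop finds finds east big finds S fish D   [D -> S fish]
pop finds finds east big finds S fish D ⇒ pop finds finds east big finds east east fish D   [S -> east east]
pop finds finds east big finds east east fish D ⇒ pop finds finds east big finds east east fish finds   [D -> finds]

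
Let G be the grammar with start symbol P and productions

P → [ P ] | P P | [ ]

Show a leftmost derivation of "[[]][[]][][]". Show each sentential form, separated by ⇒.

P ⇒ PP ⇒ PPP ⇒ PPPP ⇒ [P]PPP ⇒ [[]]PPP ⇒ [[]][P]PP ⇒ [[]][[]]PP ⇒ [[]][[]][]P ⇒ [[]][[]][][]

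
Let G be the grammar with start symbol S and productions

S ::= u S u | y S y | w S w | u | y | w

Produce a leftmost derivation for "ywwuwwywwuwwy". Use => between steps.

S=>ySy=>ywSwy=>ywwSwwy=>ywwuSuwwy=>ywwuwSwuwwy=>ywwuwwSwwuwwy=>ywwuwwywwuwwy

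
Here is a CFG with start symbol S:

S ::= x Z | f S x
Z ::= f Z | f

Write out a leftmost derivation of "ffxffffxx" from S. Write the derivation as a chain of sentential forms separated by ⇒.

S ⇒ fSx   [S ::= f S x]
fSx ⇒ ffSxx   [S ::= f S x]
ffSxx ⇒ ffxZxx   [S ::= x Z]
ffxZxx ⇒ ffxfZxx   [Z ::= f Z]
ffxfZxx ⇒ ffxffZxx   [Z ::= f Z]
ffxffZxx ⇒ ffxfffZxx   [Z ::= f Z]
ffxfffZxx ⇒ ffxffffxx   [Z ::= f]

S⇒fSx⇒ffSxx⇒ffxZxx⇒ffxfZxx⇒ffxffZxx⇒ffxfffZxx⇒ffxffffxx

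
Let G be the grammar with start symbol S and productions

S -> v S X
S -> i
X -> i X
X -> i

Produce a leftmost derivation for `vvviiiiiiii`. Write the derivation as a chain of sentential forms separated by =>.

S => vSX   [S -> v S X]
vSX => vvSXX   [S -> v S X]
vvSXX => vvvSXXX   [S -> v S X]
vvvSXXX => vvviXXX   [S -> i]
vvviXXX => vvviiXX   [X -> i]
vvviiXX => vvviiiXX   [X -> i X]
vvviiiXX => vvviiiiXX   [X -> i X]
vvviiiiXX => vvviiiiiX   [X -> i]
vvviiiiiX => vvviiiiiiX   [X -> i X]
vvviiiiiiX => vvviiiiiiiX   [X -> i X]
vvviiiiiiiX => vvviiiiiiii   [X -> i]

S=>vSX=>vvSXX=>vvvSXXX=>vvviXXX=>vvviiXX=>vvviiiXX=>vvviiiiXX=>vvviiiiiX=>vvviiiiiiX=>vvviiiiiiiX=>vvviiiiiiii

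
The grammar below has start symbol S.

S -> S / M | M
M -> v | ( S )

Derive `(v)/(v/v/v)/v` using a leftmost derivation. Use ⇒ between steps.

S ⇒ S/M   [S -> S / M]
S/M ⇒ S/M/M   [S -> S / M]
S/M/M ⇒ M/M/M   [S -> M]
M/M/M ⇒ (S)/M/M   [M -> ( S )]
(S)/M/M ⇒ (M)/M/M   [S -> M]
(M)/M/M ⇒ (v)/M/M   [M -> v]
(v)/M/M ⇒ (v)/(S)/M   [M -> ( S )]
(v)/(S)/M ⇒ (v)/(S/M)/M   [S -> S / M]
(v)/(S/M)/M ⇒ (v)/(S/M/M)/M   [S -> S / M]
(v)/(S/M/M)/M ⇒ (v)/(M/M/M)/M   [S -> M]
(v)/(M/M/M)/M ⇒ (v)/(v/M/M)/M   [M -> v]
(v)/(v/M/M)/M ⇒ (v)/(v/v/M)/M   [M -> v]
(v)/(v/v/M)/M ⇒ (v)/(v/v/v)/M   [M -> v]
(v)/(v/v/v)/M ⇒ (v)/(v/v/v)/v   [M -> v]

S⇒S/M⇒S/M/M⇒M/M/M⇒(S)/M/M⇒(M)/M/M⇒(v)/M/M⇒(v)/(S)/M⇒(v)/(S/M)/M⇒(v)/(S/M/M)/M⇒(v)/(M/M/M)/M⇒(v)/(v/M/M)/M⇒(v)/(v/v/M)/M⇒(v)/(v/v/v)/M⇒(v)/(v/v/v)/v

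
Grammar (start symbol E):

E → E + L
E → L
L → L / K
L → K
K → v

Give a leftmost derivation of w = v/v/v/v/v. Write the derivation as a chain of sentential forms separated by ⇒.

E ⇒ L   [E → L]
L ⇒ L/K   [L → L / K]
L/K ⇒ L/K/K   [L → L / K]
L/K/K ⇒ L/K/K/K   [L → L / K]
L/K/K/K ⇒ L/K/K/K/K   [L → L / K]
L/K/K/K/K ⇒ K/K/K/K/K   [L → K]
K/K/K/K/K ⇒ v/K/K/K/K   [K → v]
v/K/K/K/K ⇒ v/v/K/K/K   [K → v]
v/v/K/K/K ⇒ v/v/v/K/K   [K → v]
v/v/v/K/K ⇒ v/v/v/v/K   [K → v]
v/v/v/v/K ⇒ v/v/v/v/v   [K → v]

E ⇒ L ⇒ L/K ⇒ L/K/K ⇒ L/K/K/K ⇒ L/K/K/K/K ⇒ K/K/K/K/K ⇒ v/K/K/K/K ⇒ v/v/K/K/K ⇒ v/v/v/K/K ⇒ v/v/v/v/K ⇒ v/v/v/v/v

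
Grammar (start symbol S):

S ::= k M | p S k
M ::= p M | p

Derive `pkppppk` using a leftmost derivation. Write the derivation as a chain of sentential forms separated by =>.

S => pSk   [S ::= p S k]
pSk => pkMk   [S ::= k M]
pkMk => pkpMk   [M ::= p M]
pkpMk => pkppMk   [M ::= p M]
pkppMk => pkpppMk   [M ::= p M]
pkpppMk => pkppppk   [M ::= p]

S=>pSk=>pkMk=>pkpMk=>pkppMk=>pkpppMk=>pkppppk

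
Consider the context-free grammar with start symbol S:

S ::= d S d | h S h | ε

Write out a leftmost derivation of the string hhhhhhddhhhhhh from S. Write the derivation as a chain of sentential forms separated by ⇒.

S ⇒ hSh ⇒ hhShh ⇒ hhhShhh ⇒ hhhhShhhh ⇒ hhhhhShhhhh ⇒ hhhhhhShhhhhh ⇒ hhhhhhdSdhhhhhh ⇒ hhhhhhddhhhhhh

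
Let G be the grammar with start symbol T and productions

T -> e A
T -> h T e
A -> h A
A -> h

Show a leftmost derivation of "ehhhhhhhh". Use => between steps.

T=>eA=>ehA=>ehhA=>ehhhA=>ehhhhA=>ehhhhhA=>ehhhhhhA=>ehhhhhhhA=>ehhhhhhhh

T => eA   [T -> e A]
eA => ehA   [A -> h A]
ehA => ehhA   [A -> h A]
ehhA => ehhhA   [A -> h A]
ehhhA => ehhhhA   [A -> h A]
ehhhhA => ehhhhhA   [A -> h A]
ehhhhhA => ehhhhhhA   [A -> h A]
ehhhhhhA => ehhhhhhhA   [A -> h A]
ehhhhhhhA => ehhhhhhhh   [A -> h]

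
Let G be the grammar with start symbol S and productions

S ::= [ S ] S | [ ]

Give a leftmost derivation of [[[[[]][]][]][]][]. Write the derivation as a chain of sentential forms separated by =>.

S => [S]S => [[S]S]S => [[[S]S]S]S => [[[[S]S]S]S]S => [[[[[]]S]S]S]S => [[[[[]][]]S]S]S => [[[[[]][]][]]S]S => [[[[[]][]][]][]]S => [[[[[]][]][]][]][]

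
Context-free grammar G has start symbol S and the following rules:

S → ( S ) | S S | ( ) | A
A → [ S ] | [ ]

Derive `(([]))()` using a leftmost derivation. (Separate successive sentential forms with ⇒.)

S⇒SS⇒(S)S⇒((S))S⇒((A))S⇒(([]))S⇒(([]))()

S ⇒ SS   [S → S S]
SS ⇒ (S)S   [S → ( S )]
(S)S ⇒ ((S))S   [S → ( S )]
((S))S ⇒ ((A))S   [S → A]
((A))S ⇒ (([]))S   [A → [ ]]
(([]))S ⇒ (([]))()   [S → ( )]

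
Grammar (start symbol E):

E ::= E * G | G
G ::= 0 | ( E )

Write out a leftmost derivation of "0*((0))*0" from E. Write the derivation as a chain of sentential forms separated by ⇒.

E⇒E*G⇒E*G*G⇒G*G*G⇒0*G*G⇒0*(E)*G⇒0*(G)*G⇒0*((E))*G⇒0*((G))*G⇒0*((0))*G⇒0*((0))*0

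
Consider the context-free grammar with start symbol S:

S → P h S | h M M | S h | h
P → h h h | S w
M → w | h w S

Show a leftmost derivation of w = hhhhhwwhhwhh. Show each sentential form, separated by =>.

S=>PhS=>SwhS=>ShwhS=>PhShwhS=>hhhhShwhS=>hhhhShhwhS=>hhhhhMMhhwhS=>hhhhhwMhhwhS=>hhhhhwwhhwhS=>hhhhhwwhhwhh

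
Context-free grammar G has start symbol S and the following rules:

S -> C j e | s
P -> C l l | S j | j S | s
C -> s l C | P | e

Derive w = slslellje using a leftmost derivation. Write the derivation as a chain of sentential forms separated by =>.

S => Cje => Pje => Cllje => slCllje => slslCllje => slslellje

S => Cje   [S -> C j e]
Cje => Pje   [C -> P]
Pje => Cllje   [P -> C l l]
Cllje => slCllje   [C -> s l C]
slCllje => slslCllje   [C -> s l C]
slslCllje => slslellje   [C -> e]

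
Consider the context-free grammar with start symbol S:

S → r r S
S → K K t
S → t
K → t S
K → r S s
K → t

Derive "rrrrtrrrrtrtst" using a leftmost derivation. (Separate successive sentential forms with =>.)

S => rrS   [S → r r S]
rrS => rrrrS   [S → r r S]
rrrrS => rrrrKKt   [S → K K t]
rrrrKKt => rrrrtSKt   [K → t S]
rrrrtSKt => rrrrtrrSKt   [S → r r S]
rrrrtrrSKt => rrrrtrrrrSKt   [S → r r S]
rrrrtrrrrSKt => rrrrtrrrrtKt   [S → t]
rrrrtrrrrtKt => rrrrtrrrrtrSst   [K → r S s]
rrrrtrrrrtrSst => rrrrtrrrrtrtst   [S → t]

S=>rrS=>rrrrS=>rrrrKKt=>rrrrtSKt=>rrrrtrrSKt=>rrrrtrrrrSKt=>rrrrtrrrrtKt=>rrrrtrrrrtrSst=>rrrrtrrrrtrtst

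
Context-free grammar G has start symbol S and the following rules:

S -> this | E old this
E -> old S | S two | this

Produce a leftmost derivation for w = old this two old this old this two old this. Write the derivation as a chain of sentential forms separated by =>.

S => E old this   [S -> E old this]
E old this => S two old this   [E -> S two]
S two old this => E old this two old this   [S -> E old this]
E old this two old this => old S old this two old this   [E -> old S]
old S old this two old this => old E old this old this two old this   [S -> E old this]
old E old this old this two old this => old S two old this old this two old this   [E -> S two]
old S two old this old this two old this => old this two old this old this two old this   [S -> this]

S => E old this => S two old this => E old this two old this => old S old this two old this => old E old this old this two old this => old S two old this old this two old this => old this two old this old this two old this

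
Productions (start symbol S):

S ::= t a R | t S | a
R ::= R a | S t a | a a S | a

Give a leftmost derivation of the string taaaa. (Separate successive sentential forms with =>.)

S => taR   [S ::= t a R]
taR => taaaS   [R ::= a a S]
taaaS => taaaa   [S ::= a]

S=>taR=>taaaS=>taaaa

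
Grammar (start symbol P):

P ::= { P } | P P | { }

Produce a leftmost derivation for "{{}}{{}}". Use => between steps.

P => PP => {P}P => {{}}P => {{}}{P} => {{}}{{}}

P => PP   [P ::= P P]
PP => {P}P   [P ::= { P }]
{P}P => {{}}P   [P ::= { }]
{{}}P => {{}}{P}   [P ::= { P }]
{{}}{P} => {{}}{{}}   [P ::= { }]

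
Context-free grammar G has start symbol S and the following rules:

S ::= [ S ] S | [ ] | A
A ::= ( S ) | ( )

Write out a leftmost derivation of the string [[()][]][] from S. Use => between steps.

S => [S]S => [[S]S]S => [[A]S]S => [[()]S]S => [[()][]]S => [[()][]][]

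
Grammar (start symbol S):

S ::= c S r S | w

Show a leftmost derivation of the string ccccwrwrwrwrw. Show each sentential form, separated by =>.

S => cSrS   [S ::= c S r S]
cSrS => ccSrSrS   [S ::= c S r S]
ccSrSrS => cccSrSrSrS   [S ::= c S r S]
cccSrSrSrS => ccccSrSrSrSrS   [S ::= c S r S]
ccccSrSrSrSrS => ccccwrSrSrSrS   [S ::= w]
ccccwrSrSrSrS => ccccwrwrSrSrS   [S ::= w]
ccccwrwrSrSrS => ccccwrwrwrSrS   [S ::= w]
ccccwrwrwrSrS => ccccwrwrwrwrS   [S ::= w]
ccccwrwrwrwrS => ccccwrwrwrwrw   [S ::= w]

S=>cSrS=>ccSrSrS=>cccSrSrSrS=>ccccSrSrSrSrS=>ccccwrSrSrSrS=>ccccwrwrSrSrS=>ccccwrwrwrSrS=>ccccwrwrwrwrS=>ccccwrwrwrwrw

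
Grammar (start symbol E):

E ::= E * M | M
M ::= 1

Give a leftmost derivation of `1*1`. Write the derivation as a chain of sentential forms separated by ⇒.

E ⇒ E*M ⇒ M*M ⇒ 1*M ⇒ 1*1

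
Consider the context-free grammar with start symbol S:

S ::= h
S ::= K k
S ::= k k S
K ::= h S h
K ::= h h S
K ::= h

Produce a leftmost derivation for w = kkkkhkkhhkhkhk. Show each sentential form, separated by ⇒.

S⇒kkS⇒kkkkS⇒kkkkKk⇒kkkkhShk⇒kkkkhkkShk⇒kkkkhkkKkhk⇒kkkkhkkhShkhk⇒kkkkhkkhKkhkhk⇒kkkkhkkhhkhkhk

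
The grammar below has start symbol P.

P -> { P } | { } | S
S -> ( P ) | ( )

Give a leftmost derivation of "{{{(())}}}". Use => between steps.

P => {P}   [P -> { P }]
{P} => {{P}}   [P -> { P }]
{{P}} => {{{P}}}   [P -> { P }]
{{{P}}} => {{{S}}}   [P -> S]
{{{S}}} => {{{(P)}}}   [S -> ( P )]
{{{(P)}}} => {{{(S)}}}   [P -> S]
{{{(S)}}} => {{{(())}}}   [S -> ( )]

P=>{P}=>{{P}}=>{{{P}}}=>{{{S}}}=>{{{(P)}}}=>{{{(S)}}}=>{{{(())}}}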